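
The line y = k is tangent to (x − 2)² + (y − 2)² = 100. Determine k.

The line touches the circle iff its distance from (2, 2) is 10:
|0·2 + 1·2 − k| / √1 = 10
|k − (2)| = 10, so k = 12 or k = −8.

k = −8 or k = 12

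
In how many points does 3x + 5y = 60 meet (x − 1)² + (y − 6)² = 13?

Substituting the line into the circle gives 34x² − 230x + 600 = 0.
Δ = 52900 − 81600 = −28700.
No real roots: the line does not meet the circle.

0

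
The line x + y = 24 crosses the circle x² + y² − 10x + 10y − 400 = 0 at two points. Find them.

Express y = −x + 24 and substitute into the circle:
2x² − 68x + 416 = 0  ⟹  x² − 34x + 208 = 0
x = 26 or x = 8, giving (26, −2) and (8, 16).

(8, 16) and (26, −2)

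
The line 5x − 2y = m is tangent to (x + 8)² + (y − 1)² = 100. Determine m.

The line touches the circle iff its distance from (−8, 1) is 10:
|5·(−8) − 2·1 − m| / √29 = 10
|m − (−42)| = 10√29.

m = −42 ± 10√29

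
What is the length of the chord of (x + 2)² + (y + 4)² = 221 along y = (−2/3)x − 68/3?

From the line, y = (−68 − 2x)/3. Substituting:
13x² + 260x + 1183 = 0  ⟹  x² + 20x + 91 = 0
x = −7 or x = −13, giving (−7, −18) and (−13, −14).
|(−7, −18) − (−13, −14)| = √((6)² + (−4)²) = 2√13.

2√13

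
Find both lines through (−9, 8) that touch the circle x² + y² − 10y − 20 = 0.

x − 2y = −25 and 2x + y = −10

Let a tangent through (−9, 8) have slope m. Its distance from (0, 5) must equal 3√5:
(9m − (−3))² = 45(m² + 1)
2m² + 3m − 2 = 0, so m = 1/2 or m = −2.
Through (−9, 8) these give x − 2y = −25 and 2x + y = −10.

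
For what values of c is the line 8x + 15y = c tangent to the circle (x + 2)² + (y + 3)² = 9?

c = −112 or c = −10

For a tangent, require d(centre, line) = r = 3.
|8·(−2) + 15·(−3) − c| / √289 = 3
|c − (−61)| = 3·17, so c = −10 or c = −112.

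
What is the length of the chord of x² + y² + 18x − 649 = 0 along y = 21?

34

Substitute y = 21:
x² + 18x − 208 = 0
x = 8 or x = −26, giving (8, 21) and (−26, 21).
Chord length = distance between (8, 21) and (−26, 21) = √1156 = 34.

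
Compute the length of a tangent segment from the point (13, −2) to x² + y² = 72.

√101

The centre is (0, 0) and r = 6√2. The square of the distance from P to the centre is 169 + 4 = 173.
Power of the point: PT² = |PO|² − r² = 101, so PT = √101.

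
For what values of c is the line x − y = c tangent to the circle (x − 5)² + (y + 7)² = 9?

c = 12 ± 3√2

Tangency holds when the distance from the centre (5, −7) to the line equals the radius 3:
|1·5 − 1·(−7) − c| / √2 = 3
|c − (12)| = 3√2.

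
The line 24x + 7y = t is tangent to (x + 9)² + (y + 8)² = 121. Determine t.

t = −547 or t = 3

The line touches the circle iff its distance from (−9, −8) is 11:
|24·(−9) + 7·(−8) − t| / √625 = 11
|t − (−272)| = 11·25, so t = 3 or t = −547.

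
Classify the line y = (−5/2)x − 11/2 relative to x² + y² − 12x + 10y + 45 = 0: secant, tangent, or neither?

Centre (6, −5), r² = 16. Distance² from centre to line = (31)²/29 = 961/29.
Since d² > r², the line lies outside the circle.

neither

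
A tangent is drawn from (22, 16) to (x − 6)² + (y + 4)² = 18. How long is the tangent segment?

√638

The centre is (6, −4) and r = 3√2. The square of the distance from P to the centre is 256 + 400 = 656.
The tangent meets the radius at right angles, so tangent² = |PO|² − r² = 656 − 18 = 638.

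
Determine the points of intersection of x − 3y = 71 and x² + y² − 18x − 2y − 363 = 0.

(11, −20) and (20, −17)

From the line, y = (−71 + x)/3. Substituting:
10x² − 310x + 2200 = 0  ⟹  x² − 31x + 220 = 0
x = 20 or x = 11, giving (20, −17) and (11, −20).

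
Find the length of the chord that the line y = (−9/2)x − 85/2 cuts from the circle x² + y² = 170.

2√85

The distance from (0, 0) to the line is 85/√85, and r² = 170.
Half the chord is √(r² − d²) = √(85), so the full chord is 2√85.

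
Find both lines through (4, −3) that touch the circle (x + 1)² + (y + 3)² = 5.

A line y − (−3) = m(x − (4)) is tangent when its distance from (−1, −3) is √5:
[m·(−5) − (0)]² = 5(m² + 1)
4m² − 1 = 0, so m = −1/2 or m = 1/2.
With m = −1/2: x + 2y = −2. With m = 1/2: x − 2y = 10.

x + 2y = −2 and x − 2y = 10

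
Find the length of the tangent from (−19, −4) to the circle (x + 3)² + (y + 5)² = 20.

Centre (−3, −5), r² = 20. |PO|² = (−16)² + (1)² = 257.
Power of the point: PT² = |PO|² − r² = 237, so PT = √237.

√237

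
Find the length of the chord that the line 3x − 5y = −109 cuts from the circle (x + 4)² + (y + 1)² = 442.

4√34

Express y = (109 + 3x)/5 and substitute into the circle:
34x² + 884x + 2346 = 0  ⟹  x² + 26x + 69 = 0
x = −3 or x = −23, giving (−3, 20) and (−23, 8).
|(−3, 20) − (−23, 8)| = √((20)² + (12)²) = 4√34.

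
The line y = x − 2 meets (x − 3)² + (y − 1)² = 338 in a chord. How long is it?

26√2

The distance from (3, 1) to the line is 0/√2, and r² = 338.
Half the chord is √(r² − d²) = √(338), so the full chord is 26√2.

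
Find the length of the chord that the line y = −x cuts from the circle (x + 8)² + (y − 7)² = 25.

Centre (−8, 7), r² = 25. Perpendicular distance d from centre to line = |−1| / √2 = 1/√2.
Chord = 2√(r² − d²) = 2·√(49/2) = 7√2.

7√2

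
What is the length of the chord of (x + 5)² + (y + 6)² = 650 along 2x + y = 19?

Centre (−5, −6), r² = 650. Perpendicular distance d from centre to line = |−35| / √5 = 35/√5.
Chord = 2√(r² − d²) = 2·√(405) = 18√5.

18√5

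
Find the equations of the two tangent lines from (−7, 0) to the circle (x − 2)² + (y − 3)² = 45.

2x − y = −14 and x + 2y = −7

Write the tangent as mx − y + (0 − m·(−7)) = 0 and set its distance from the centre to 3√5:
(9m − (3))² = 45(m² + 1)
2m² − 3m − 2 = 0, so m = 2 or m = −1/2.
Through (−7, 0) these give 2x − y = −14 and x + 2y = −7.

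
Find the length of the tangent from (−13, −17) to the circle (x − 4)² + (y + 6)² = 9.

With centre O = (4, −6), |OP|² = 410 and r² = 9.
By the tangent–radius right angle, tangent length = √(|PO|² − r²) = √401.

√401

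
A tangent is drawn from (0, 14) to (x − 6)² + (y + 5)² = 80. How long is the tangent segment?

√317

Centre (6, −5), r² = 80. |PO|² = (−6)² + (19)² = 397.
By the tangent–radius right angle, tangent length = √(|PO|² − r²) = √317.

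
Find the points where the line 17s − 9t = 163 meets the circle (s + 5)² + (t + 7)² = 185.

(−1, −20) and (8, −3)

From the line, t = (−163 + 17s)/9. Substituting:
370s² − 2590s − 2960 = 0  ⟹  s² − 7s − 8 = 0
s = 8 or s = −1, giving (8, −3) and (−1, −20).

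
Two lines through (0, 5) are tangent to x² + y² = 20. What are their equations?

x + 2y = 10 and x − 2y = −10

Write the tangent as mx − y + (5 − m·(0)) = 0 and set its distance from the centre to 2√5:
(0m − (−5))² = 20(m² + 1)
4m² − 1 = 0, so m = −1/2 or m = 1/2.
With m = −1/2: x + 2y = 10. With m = 1/2: x − 2y = −10.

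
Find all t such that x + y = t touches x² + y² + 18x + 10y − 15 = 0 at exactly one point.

t = −14 ± 11√2

Tangency holds when the distance from the centre (−9, −5) to the line equals the radius 11:
|1·(−9) + 1·(−5) − t| / √2 = 11
|t − (−14)| = 11√2.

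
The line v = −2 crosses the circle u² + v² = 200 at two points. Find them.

Express v = −2 and substitute into the circle:
u² − 196 = 0
u = 14 or u = −14, giving (14, −2) and (−14, −2).

(−14, −2) and (14, −2)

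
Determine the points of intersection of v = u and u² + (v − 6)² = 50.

(−1, −1) and (7, 7)

Express v = u and substitute into the circle:
2u² − 12u − 14 = 0  ⟹  u² − 6u − 7 = 0
u = 7 or u = −1, giving (7, 7) and (−1, −1).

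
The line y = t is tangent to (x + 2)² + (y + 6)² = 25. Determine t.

t = −11 or t = −1

For a tangent, require d(centre, line) = r = 5.
|0·(−2) + 1·(−6) − t| / √1 = 5
|t − (−6)| = 5, so t = −1 or t = −11.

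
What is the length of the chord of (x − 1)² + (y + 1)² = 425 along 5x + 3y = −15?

7√34

Substitute y = (−15 − 5x)/3:
34x² + 102x − 3672 = 0  ⟹  x² + 3x − 108 = 0
x = 9 or x = −12, giving (9, −20) and (−12, 15).
|(9, −20) − (−12, 15)| = √((21)² + (−35)²) = 7√34.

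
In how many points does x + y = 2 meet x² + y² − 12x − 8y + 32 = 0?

Substituting the line into the circle gives 2x² − 8x + 20 = 0.
Discriminant = (−8)² − 4·2·(20) = −96 < 0.
No real roots: the line does not meet the circle.

0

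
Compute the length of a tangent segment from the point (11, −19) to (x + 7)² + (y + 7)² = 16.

2√113

Centre (−7, −7), r² = 16. |PO|² = (18)² + (−12)² = 468.
The tangent meets the radius at right angles, so tangent² = |PO|² − r² = 468 − 16 = 452.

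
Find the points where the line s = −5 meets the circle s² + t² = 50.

The line gives s = −5. Substituting into the circle:
t² − 25 = 0
t = 5 or t = −5, giving (−5, 5) and (−5, −5).

(−5, −5) and (−5, 5)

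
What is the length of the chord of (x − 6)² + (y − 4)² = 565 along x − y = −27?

17√2

Substitute y = x + 27:
2x² + 34x = 0  ⟹  x² + 17x = 0
x = 0 or x = −17, giving (0, 27) and (−17, 10).
Chord length = distance between (0, 27) and (−17, 10) = √578 = 17√2.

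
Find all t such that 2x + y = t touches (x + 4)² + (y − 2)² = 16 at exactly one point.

For a tangent, require d(centre, line) = r = 4.
|2·(−4) + 1·2 − t| / √5 = 4
|t − (−6)| = 4√5.

t = −6 ± 4√5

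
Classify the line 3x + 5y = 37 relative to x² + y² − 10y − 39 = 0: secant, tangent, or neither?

Centre (0, 5), r² = 64. Distance² from centre to line = (−12)²/34 = 72/17.
Since d² < r², the line cuts the circle twice.

secant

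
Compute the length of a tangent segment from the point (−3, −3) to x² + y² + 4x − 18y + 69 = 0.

The centre is (−2, 9) and r = 4. The square of the distance from P to the centre is 1 + 144 = 145.
By the tangent–radius right angle, tangent length = √(|PO|² − r²) = √129.

√129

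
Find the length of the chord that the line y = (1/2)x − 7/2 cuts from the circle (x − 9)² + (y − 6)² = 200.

From the line, y = (−7 + x)/2. Substituting:
5x² − 110x − 115 = 0  ⟹  x² − 22x − 23 = 0
x = 23 or x = −1, giving (23, 8) and (−1, −4).
|(23, 8) − (−1, −4)| = √((24)² + (12)²) = 12√5.

12√5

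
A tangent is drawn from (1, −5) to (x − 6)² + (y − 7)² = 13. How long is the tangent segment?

The centre is (6, 7) and r = √13. The square of the distance from P to the centre is 25 + 144 = 169.
The tangent meets the radius at right angles, so tangent² = |PO|² − r² = 169 − 13 = 156.

2√39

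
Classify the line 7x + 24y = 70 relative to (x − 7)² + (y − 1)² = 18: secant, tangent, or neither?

Substituting the line into the circle gives 625x² − 8708x + 19972 = 0.
Discriminant = (−8708)² − 4·625·(19972) = 25899264 > 0.
Two real roots: the line is a secant.

secant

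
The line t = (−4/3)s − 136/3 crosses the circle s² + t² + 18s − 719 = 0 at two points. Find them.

(−37, 4) and (−13, −28)

Substitute t = (−136 − 4s)/3:
25s² + 1250s + 12025 = 0  ⟹  s² + 50s + 481 = 0
s = −13 or s = −37, giving (−13, −28) and (−37, 4).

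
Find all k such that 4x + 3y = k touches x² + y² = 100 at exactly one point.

Tangency holds when the distance from the centre (0, 0) to the line equals the radius 10:
|4·0 + 3·0 − k| / √25 = 10
|k| = 10·5, so k = 50 or k = −50.

k = −50 or k = 50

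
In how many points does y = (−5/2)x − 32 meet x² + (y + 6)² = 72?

0

d² = (5·0 + 2·(−6) − (−64))²/29 = 2704/29; r² = 72.
Since d² > r², the line lies outside the circle.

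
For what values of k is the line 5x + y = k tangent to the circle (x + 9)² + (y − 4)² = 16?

k = −41 ± 4√26

The line touches the circle iff its distance from (−9, 4) is 4:
|5·(−9) + 1·4 − k| / √26 = 4
|k − (−41)| = 4√26.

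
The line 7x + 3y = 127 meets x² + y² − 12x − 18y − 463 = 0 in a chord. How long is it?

Substitute y = (127 − 7x)/3:
58x² − 1508x + 5104 = 0  ⟹  x² − 26x + 88 = 0
x = 22 or x = 4, giving (22, −9) and (4, 33).
|(22, −9) − (4, 33)| = √((18)² + (−42)²) = 6√58.

6√58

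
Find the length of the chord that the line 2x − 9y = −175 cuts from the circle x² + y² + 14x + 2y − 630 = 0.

Express y = (175 + 2x)/9 and substitute into the circle:
85x² + 1870x − 17255 = 0  ⟹  x² + 22x − 203 = 0
x = 7 or x = −29, giving (7, 21) and (−29, 13).
Chord length = distance between (7, 21) and (−29, 13) = √1360 = 4√85.

4√85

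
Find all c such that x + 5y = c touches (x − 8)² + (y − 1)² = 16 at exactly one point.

c = 13 ± 4√26

Tangency holds when the distance from the centre (8, 1) to the line equals the radius 4:
|1·8 + 5·1 − c| / √26 = 4
|c − (13)| = 4√26.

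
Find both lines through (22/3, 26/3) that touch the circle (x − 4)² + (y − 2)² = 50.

x + 7y = 68 and x + y = 16

Let a tangent through (22/3, 26/3) have slope m. Its distance from (4, 2) must equal 5√2:
[m·(−10/3) − (−20/3)]² = 50(m² + 1)
7m² + 8m + 1 = 0, so m = −1/7 or m = −1.
With m = −1/7: x + 7y = 68. With m = −1: x + y = 16.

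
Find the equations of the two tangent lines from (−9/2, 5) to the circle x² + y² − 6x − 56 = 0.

8x − y = −41 and 4x − 7y = −53

Write the tangent as mx − y + (5 − m·(−9/2)) = 0 and set its distance from the centre to √65:
[m·(15/2) − (−5)]² = 65(m² + 1)
7m² − 60m + 32 = 0, so m = 8 or m = 4/7.
Through (−9/2, 5) these give 8x − y = −41 and 4x − 7y = −53.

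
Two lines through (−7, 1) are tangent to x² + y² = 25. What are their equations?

Let a tangent through (−7, 1) have slope m. Its distance from (0, 0) must equal 5:
[m·(7) − (−1)]² = 25(m² + 1)
12m² + 7m − 12 = 0, so m = −4/3 or m = 3/4.
Through (−7, 1) these give 4x + 3y = −25 and 3x − 4y = −25.

4x + 3y = −25 and 3x − 4y = −25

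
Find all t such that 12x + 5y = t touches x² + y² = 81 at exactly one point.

t = −117 or t = 117

Tangency holds when the distance from the centre (0, 0) to the line equals the radius 9:
|12·0 + 5·0 − t| / √169 = 9
|t| = 9·13, so t = 117 or t = −117.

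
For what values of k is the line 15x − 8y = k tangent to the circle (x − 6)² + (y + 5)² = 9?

For a tangent, require d(centre, line) = r = 3.
|15·6 − 8·(−5) − k| / √289 = 3
|k − (130)| = 3·17, so k = 181 or k = 79.

k = 79 or k = 181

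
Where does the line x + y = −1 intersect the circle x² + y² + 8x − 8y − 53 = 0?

From the line, y = −x − 1. Substituting:
2x² + 18x − 44 = 0  ⟹  x² + 9x − 22 = 0
x = 2 or x = −11, giving (2, −3) and (−11, 10).

(−11, 10) and (2, −3)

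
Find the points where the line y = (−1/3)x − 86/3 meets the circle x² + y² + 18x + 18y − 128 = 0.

Substitute y = (−86 − x)/3:
10x² + 280x + 1600 = 0  ⟹  x² + 28x + 160 = 0
x = −8 or x = −20, giving (−8, −26) and (−20, −22).

(−20, −22) and (−8, −26)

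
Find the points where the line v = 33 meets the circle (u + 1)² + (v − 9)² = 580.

Express v = 33 and substitute into the circle:
u² + 2u − 3 = 0
u = 1 or u = −3, giving (1, 33) and (−3, 33).

(−3, 33) and (1, 33)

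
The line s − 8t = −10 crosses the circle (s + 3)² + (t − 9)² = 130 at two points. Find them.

Substitute t = (10 + s)/8:
65s² + 260s − 3900 = 0  ⟹  s² + 4s − 60 = 0
s = 6 or s = −10, giving (6, 2) and (−10, 0).

(−10, 0) and (6, 2)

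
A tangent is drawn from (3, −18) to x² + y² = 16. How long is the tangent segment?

√317

With centre O = (0, 0), |OP|² = 333 and r² = 16.
Power of the point: PT² = |PO|² − r² = 317, so PT = √317.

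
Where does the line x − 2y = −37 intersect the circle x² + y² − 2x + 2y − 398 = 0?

Substitute y = (37 + x)/2:
5x² + 70x − 75 = 0  ⟹  x² + 14x − 15 = 0
x = 1 or x = −15, giving (1, 19) and (−15, 11).

(−15, 11) and (1, 19)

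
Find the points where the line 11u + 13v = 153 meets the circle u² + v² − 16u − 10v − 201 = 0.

(−5, 16) and (21, −6)

From the line, v = (153 − 11u)/13. Substituting:
290u² − 4640u − 30450 = 0  ⟹  u² − 16u − 105 = 0
u = 21 or u = −5, giving (21, −6) and (−5, 16).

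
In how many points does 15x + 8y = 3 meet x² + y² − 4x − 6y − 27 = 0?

Centre (2, 3), r² = 40. Distance² from centre to line = (51)²/289 = 9.
Since d² < r², the line cuts the circle twice.

2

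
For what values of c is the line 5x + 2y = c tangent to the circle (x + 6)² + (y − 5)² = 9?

For a tangent, require d(centre, line) = r = 3.
|5·(−6) + 2·5 − c| / √29 = 3
|c − (−20)| = 3√29.

c = −20 ± 3√29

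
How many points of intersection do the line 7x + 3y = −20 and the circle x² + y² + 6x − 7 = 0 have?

2

Substituting the line into the circle gives 58x² + 334x + 337 = 0.
Δ = 111556 − 78184 = 33372.
Two real roots: the line is a secant.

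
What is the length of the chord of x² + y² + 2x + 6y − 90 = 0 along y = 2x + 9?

From the line, y = 2x + 9. Substituting:
5x² + 50x + 45 = 0  ⟹  x² + 10x + 9 = 0
x = −1 or x = −9, giving (−1, 7) and (−9, −9).
Chord length = distance between (−1, 7) and (−9, −9) = √320 = 8√5.

8√5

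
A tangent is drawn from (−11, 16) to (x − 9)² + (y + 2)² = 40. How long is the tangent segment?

Centre (9, −2), r² = 40. |PO|² = (−20)² + (18)² = 724.
The tangent meets the radius at right angles, so tangent² = |PO|² − r² = 724 − 40 = 684.

6√19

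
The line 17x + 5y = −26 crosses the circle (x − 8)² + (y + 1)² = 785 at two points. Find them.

From the line, y = (−26 − 17x)/5. Substituting:
314x² + 314x − 17584 = 0  ⟹  x² + x − 56 = 0
x = 7 or x = −8, giving (7, −29) and (−8, 22).

(−8, 22) and (7, −29)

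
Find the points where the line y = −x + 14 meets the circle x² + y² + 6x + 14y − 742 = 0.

Substitute y = −x + 14:
2x² − 36x − 350 = 0  ⟹  x² − 18x − 175 = 0
x = 25 or x = −7, giving (25, −11) and (−7, 21).

(−7, 21) and (25, −11)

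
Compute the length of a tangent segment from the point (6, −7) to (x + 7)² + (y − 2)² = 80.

√170

The centre is (−7, 2) and r = 4√5. The square of the distance from P to the centre is 169 + 81 = 250.
Power of the point: PT² = |PO|² − r² = 170, so PT = √170.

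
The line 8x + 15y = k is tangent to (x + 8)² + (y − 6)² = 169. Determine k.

The line touches the circle iff its distance from (−8, 6) is 13:
|8·(−8) + 15·6 − k| / √289 = 13
|k − (26)| = 13·17, so k = 247 or k = −195.

k = −195 or k = 247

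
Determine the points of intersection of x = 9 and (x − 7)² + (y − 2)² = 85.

The line gives x = 9. Substituting into the circle:
y² − 4y − 77 = 0
y = 11 or y = −7, giving (9, 11) and (9, −7).

(9, −7) and (9, 11)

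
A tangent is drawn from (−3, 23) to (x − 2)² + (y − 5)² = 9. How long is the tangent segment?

2√85

The centre is (2, 5) and r = 3. The square of the distance from P to the centre is 25 + 324 = 349.
By the tangent–radius right angle, tangent length = √(|PO|² − r²) = √340 = 2√85.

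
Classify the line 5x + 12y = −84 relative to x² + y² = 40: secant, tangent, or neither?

neither

Substituting the line into the circle gives 169x² + 840x + 1296 = 0.
Discriminant = (840)² − 4·169·(1296) = −170496 < 0.
No real roots: the line does not meet the circle.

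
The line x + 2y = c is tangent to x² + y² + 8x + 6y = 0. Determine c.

c = −10 ± 5√5

The line touches the circle iff its distance from (−4, −3) is 5:
|1·(−4) + 2·(−3) − c| / √5 = 5
|c − (−10)| = 5√5.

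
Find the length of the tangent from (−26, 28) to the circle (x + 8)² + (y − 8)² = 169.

√555

With centre O = (−8, 8), |OP|² = 724 and r² = 169.
By the tangent–radius right angle, tangent length = √(|PO|² − r²) = √555.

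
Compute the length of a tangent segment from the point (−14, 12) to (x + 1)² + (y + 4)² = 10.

With centre O = (−1, −4), |OP|² = 425 and r² = 10.
The tangent meets the radius at right angles, so tangent² = |PO|² − r² = 425 − 10 = 415.

√415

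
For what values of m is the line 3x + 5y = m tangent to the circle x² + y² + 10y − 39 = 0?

Tangency holds when the distance from the centre (0, −5) to the line equals the radius 8:
|3·0 + 5·(−5) − m| / √34 = 8
|m − (−25)| = 8√34.

m = −25 ± 8√34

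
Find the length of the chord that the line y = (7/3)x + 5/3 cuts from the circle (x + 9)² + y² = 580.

The distance from (−9, 0) to the line is 58/√58, and r² = 580.
Half the chord is √(r² − d²) = √(522), so the full chord is 6√58.

6√58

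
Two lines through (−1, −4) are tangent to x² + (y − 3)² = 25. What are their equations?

Write the tangent as mx − y + (−4 − m·(−1)) = 0 and set its distance from the centre to 5:
[m·(1) − (7)]² = 25(m² + 1)
12m² + 7m − 12 = 0, so m = −4/3 or m = 3/4.
With m = −4/3: 4x + 3y = −16. With m = 3/4: 3x − 4y = 13.

4x + 3y = −16 and 3x − 4y = 13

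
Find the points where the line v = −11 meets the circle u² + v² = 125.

Express v = −11 and substitute into the circle:
u² − 4 = 0
u = 2 or u = −2, giving (2, −11) and (−2, −11).

(−2, −11) and (2, −11)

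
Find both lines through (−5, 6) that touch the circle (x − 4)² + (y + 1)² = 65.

Let a tangent through (−5, 6) have slope m. Its distance from (4, −1) must equal √65:
[m·(9) − (−7)]² = 65(m² + 1)
8m² + 63m − 8 = 0, so m = −8 or m = 1/8.
Through (−5, 6) these give 8x + y = −34 and x − 8y = −53.

8x + y = −34 and x − 8y = −53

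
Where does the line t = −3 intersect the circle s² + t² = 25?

(−4, −3) and (4, −3)

Substitute t = −3:
s² − 16 = 0
s = 4 or s = −4, giving (4, −3) and (−4, −3).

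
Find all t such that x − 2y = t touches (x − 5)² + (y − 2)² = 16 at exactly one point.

The line touches the circle iff its distance from (5, 2) is 4:
|1·5 − 2·2 − t| / √5 = 4
|t − (1)| = 4√5.

t = 1 ± 4√5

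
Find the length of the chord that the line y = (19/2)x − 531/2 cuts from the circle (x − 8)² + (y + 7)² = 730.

From the line, y = (−531 + 19x)/2. Substituting:
365x² − 19710x + 264625 = 0  ⟹  x² − 54x + 725 = 0
x = 29 or x = 25, giving (29, 10) and (25, −28).
|(29, 10) − (25, −28)| = √((4)² + (38)²) = 2√365.

2√365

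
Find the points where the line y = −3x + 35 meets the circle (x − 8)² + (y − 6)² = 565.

Express y = −3x + 35 and substitute into the circle:
10x² − 190x + 340 = 0  ⟹  x² − 19x + 34 = 0
x = 17 or x = 2, giving (17, −16) and (2, 29).

(2, 29) and (17, −16)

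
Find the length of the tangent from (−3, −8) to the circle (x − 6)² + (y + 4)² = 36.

√61

With centre O = (6, −4), |OP|² = 97 and r² = 36.
The tangent meets the radius at right angles, so tangent² = |PO|² − r² = 97 − 36 = 61.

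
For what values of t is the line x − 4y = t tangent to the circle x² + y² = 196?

Tangency holds when the distance from the centre (0, 0) to the line equals the radius 14:
|1·0 − 4·0 − t| / √17 = 14
|t| = 14√17.

t = ±14√17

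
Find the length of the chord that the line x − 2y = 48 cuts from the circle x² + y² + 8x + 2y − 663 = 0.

The distance from (−4, −1) to the line is 50/√5, and r² = 680.
Half the chord is √(r² − d²) = √(180), so the full chord is 12√5.

12√5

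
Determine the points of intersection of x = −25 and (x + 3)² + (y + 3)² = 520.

The line gives x = −25. Substituting into the circle:
y² + 6y − 27 = 0
y = 3 or y = −9, giving (−25, 3) and (−25, −9).

(−25, −9) and (−25, 3)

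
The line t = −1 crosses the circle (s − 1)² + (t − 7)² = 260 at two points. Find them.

From the line, t = −1. Substituting:
s² − 2s − 195 = 0
s = 15 or s = −13, giving (15, −1) and (−13, −1).

(−13, −1) and (15, −1)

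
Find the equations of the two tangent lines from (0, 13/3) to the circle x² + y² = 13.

A line y − (13/3) = m(x − (0)) is tangent when its distance from (0, 0) is √13:
[m·(0) − (−13/3)]² = 13(m² + 1)
9m² − 4 = 0, so m = 2/3 or m = −2/3.
With m = 2/3: 2x − 3y = −13. With m = −2/3: 2x + 3y = 13.

2x − 3y = −13 and 2x + 3y = 13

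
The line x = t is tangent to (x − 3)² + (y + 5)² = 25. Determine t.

Tangency holds when the distance from the centre (3, −5) to the line equals the radius 5:
|1·3 + 0·(−5) − t| / √1 = 5
|t − (3)| = 5, so t = 8 or t = −2.

t = −2 or t = 8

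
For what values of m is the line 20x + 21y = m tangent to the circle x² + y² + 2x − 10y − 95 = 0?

m = −234 or m = 404

For a tangent, require d(centre, line) = r = 11.
|20·(−1) + 21·5 − m| / √841 = 11
|m − (85)| = 11·29, so m = 404 or m = −234.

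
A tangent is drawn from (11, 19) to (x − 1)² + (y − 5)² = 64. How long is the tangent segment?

Centre (1, 5), r² = 64. |PO|² = (10)² + (14)² = 296.
By the tangent–radius right angle, tangent length = √(|PO|² − r²) = √232 = 2√58.

2√58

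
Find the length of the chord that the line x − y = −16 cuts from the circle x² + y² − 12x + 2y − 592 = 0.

27√2

From the line, y = x + 16. Substituting:
2x² + 22x − 304 = 0  ⟹  x² + 11x − 152 = 0
x = 8 or x = −19, giving (8, 24) and (−19, −3).
|(8, 24) − (−19, −3)| = √((27)² + (27)²) = 27√2.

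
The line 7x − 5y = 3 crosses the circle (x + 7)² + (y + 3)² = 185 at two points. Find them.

(−11, −16) and (4, 5)

From the line, y = (−3 + 7x)/5. Substituting:
74x² + 518x − 3256 = 0  ⟹  x² + 7x − 44 = 0
x = 4 or x = −11, giving (4, 5) and (−11, −16).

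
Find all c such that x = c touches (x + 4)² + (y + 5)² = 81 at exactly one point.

c = −13 or c = 5

The line touches the circle iff its distance from (−4, −5) is 9:
|1·(−4) + 0·(−5) − c| / √1 = 9
|c − (−4)| = 9, so c = 5 or c = −13.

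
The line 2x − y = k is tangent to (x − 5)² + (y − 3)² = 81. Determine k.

Tangency holds when the distance from the centre (5, 3) to the line equals the radius 9:
|2·5 − 1·3 − k| / √5 = 9
|k − (7)| = 9√5.

k = 7 ± 9√5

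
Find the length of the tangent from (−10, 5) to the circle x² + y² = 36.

Centre (0, 0), r² = 36. |PO|² = (−10)² + (5)² = 125.
Power of the point: PT² = |PO|² − r² = 89, so PT = √89.

√89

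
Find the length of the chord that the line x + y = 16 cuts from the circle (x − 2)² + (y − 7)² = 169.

17√2

Centre (2, 7), r² = 169. Perpendicular distance d from centre to line = |−7| / √2 = 7/√2.
Chord = 2√(r² − d²) = 2·√(289/2) = 17√2.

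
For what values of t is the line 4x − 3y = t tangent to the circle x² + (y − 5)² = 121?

t = −70 or t = 40

Tangency holds when the distance from the centre (0, 5) to the line equals the radius 11:
|4·0 − 3·5 − t| / √25 = 11
|t − (−15)| = 11·5, so t = 40 or t = −70.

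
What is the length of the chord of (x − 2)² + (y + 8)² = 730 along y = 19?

Substitute y = 19:
x² − 4x + 3 = 0
x = 3 or x = 1, giving (3, 19) and (1, 19).
|(3, 19) − (1, 19)| = √((2)² + (0)²) = 2.

2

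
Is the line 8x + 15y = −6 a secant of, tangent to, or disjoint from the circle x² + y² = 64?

d² = (8·0 + 15·0 − (−6))²/289 = 36/289; r² = 64.
Since d² < r², the line cuts the circle twice.

secant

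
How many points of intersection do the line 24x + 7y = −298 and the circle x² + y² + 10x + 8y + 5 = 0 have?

1

d² = (24·(−5) + 7·(−4) − (−298))²/625 = 36; r² = 36.
Since d² = r², the line is tangent.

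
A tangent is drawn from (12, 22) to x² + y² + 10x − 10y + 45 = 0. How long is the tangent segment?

√573

Centre (−5, 5), r² = 5. |PO|² = (17)² + (17)² = 578.
The tangent meets the radius at right angles, so tangent² = |PO|² − r² = 578 − 5 = 573.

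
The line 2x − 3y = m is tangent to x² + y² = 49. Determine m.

For a tangent, require d(centre, line) = r = 7.
|2·0 − 3·0 − m| / √13 = 7
|m| = 7√13.

m = ±7√13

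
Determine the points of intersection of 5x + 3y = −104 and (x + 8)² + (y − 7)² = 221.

From the line, y = (−104 − 5x)/3. Substituting:
34x² + 1394x + 14212 = 0  ⟹  x² + 41x + 418 = 0
x = −19 or x = −22, giving (−19, −3) and (−22, 2).

(−22, 2) and (−19, −3)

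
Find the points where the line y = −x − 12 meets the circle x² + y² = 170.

(−13, 1) and (1, −13)

Express y = −x − 12 and substitute into the circle:
2x² + 24x − 26 = 0  ⟹  x² + 12x − 13 = 0
x = 1 or x = −13, giving (1, −13) and (−13, 1).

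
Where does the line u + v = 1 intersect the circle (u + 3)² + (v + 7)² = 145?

Substitute v = −u + 1:
2u² − 10u − 72 = 0  ⟹  u² − 5u − 36 = 0
u = 9 or u = −4, giving (9, −8) and (−4, 5).

(−4, 5) and (9, −8)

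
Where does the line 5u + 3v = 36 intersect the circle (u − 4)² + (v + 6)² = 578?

Substitute v = (36 − 5u)/3:
34u² − 612u − 2142 = 0  ⟹  u² − 18u − 63 = 0
u = 21 or u = −3, giving (21, −23) and (−3, 17).

(−3, 17) and (21, −23)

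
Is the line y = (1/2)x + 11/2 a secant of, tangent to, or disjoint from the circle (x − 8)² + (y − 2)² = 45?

tangent

Substituting the line into the circle gives 5x² − 50x + 125 = 0.
Discriminant = (−50)² − 4·5·(125) = 0.
A repeated root: the line is tangent.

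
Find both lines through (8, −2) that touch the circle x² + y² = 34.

Let a tangent through (8, −2) have slope m. Its distance from (0, 0) must equal √34:
[m·(−8) − (2)]² = 34(m² + 1)
15m² + 16m − 15 = 0, so m = 3/5 or m = −5/3.
With m = 3/5: 3x − 5y = 34. With m = −5/3: 5x + 3y = 34.

3x − 5y = 34 and 5x + 3y = 34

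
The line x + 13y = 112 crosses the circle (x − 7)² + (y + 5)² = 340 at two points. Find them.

(−5, 9) and (21, 7)

From the line, y = (112 − x)/13. Substituting:
170x² − 2720x − 17850 = 0  ⟹  x² − 16x − 105 = 0
x = 21 or x = −5, giving (21, 7) and (−5, 9).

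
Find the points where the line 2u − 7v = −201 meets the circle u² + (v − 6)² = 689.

Substitute v = (201 + 2u)/7:
53u² + 636u − 8480 = 0  ⟹  u² + 12u − 160 = 0
u = 8 or u = −20, giving (8, 31) and (−20, 23).

(−20, 23) and (8, 31)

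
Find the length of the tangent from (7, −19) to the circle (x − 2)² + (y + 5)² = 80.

√141

Centre (2, −5), r² = 80. |PO|² = (5)² + (−14)² = 221.
The tangent meets the radius at right angles, so tangent² = |PO|² − r² = 221 − 80 = 141.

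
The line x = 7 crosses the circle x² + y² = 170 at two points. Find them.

The line gives x = 7. Substituting into the circle:
y² − 121 = 0
y = 11 or y = −11, giving (7, 11) and (7, −11).

(7, −11) and (7, 11)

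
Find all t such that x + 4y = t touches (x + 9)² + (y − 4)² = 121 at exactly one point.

t = 7 ± 11√17

Tangency holds when the distance from the centre (−9, 4) to the line equals the radius 11:
|1·(−9) + 4·4 − t| / √17 = 11
|t − (7)| = 11√17.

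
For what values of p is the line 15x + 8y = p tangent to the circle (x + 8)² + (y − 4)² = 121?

p = −275 or p = 99

Tangency holds when the distance from the centre (−8, 4) to the line equals the radius 11:
|15·(−8) + 8·4 − p| / √289 = 11
|p − (−88)| = 11·17, so p = 99 or p = −275.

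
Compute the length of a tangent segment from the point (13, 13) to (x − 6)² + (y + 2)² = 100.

√174

The centre is (6, −2) and r = 10. The square of the distance from P to the centre is 49 + 225 = 274.
The tangent meets the radius at right angles, so tangent² = |PO|² − r² = 274 − 100 = 174.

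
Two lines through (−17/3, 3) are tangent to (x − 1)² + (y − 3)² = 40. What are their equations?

A line y − (3) = m(x − (−17/3)) is tangent when its distance from (1, 3) is 2√10:
[m·(20/3) − (0)]² = 40(m² + 1)
m² − 9 = 0, so m = −3 or m = 3.
With m = −3: 3x + y = −14. With m = 3: 3x − y = −20.

3x + y = −14 and 3x − y = −20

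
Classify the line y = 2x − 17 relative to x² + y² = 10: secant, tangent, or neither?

Centre (0, 0), r² = 10. Distance² from centre to line = (−17)²/5 = 289/5.
Since d² > r², the line lies outside the circle.

neither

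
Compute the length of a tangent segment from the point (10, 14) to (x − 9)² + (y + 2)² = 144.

The centre is (9, −2) and r = 12. The square of the distance from P to the centre is 1 + 256 = 257.
The tangent meets the radius at right angles, so tangent² = |PO|² − r² = 257 − 144 = 113.

√113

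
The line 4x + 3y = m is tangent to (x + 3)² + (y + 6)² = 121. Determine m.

m = −85 or m = 25

For a tangent, require d(centre, line) = r = 11.
|4·(−3) + 3·(−6) − m| / √25 = 11
|m − (−30)| = 11·5, so m = 25 or m = −85.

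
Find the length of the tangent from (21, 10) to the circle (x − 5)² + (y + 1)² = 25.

Centre (5, −1), r² = 25. |PO|² = (16)² + (11)² = 377.
The tangent meets the radius at right angles, so tangent² = |PO|² − r² = 377 − 25 = 352.

4√22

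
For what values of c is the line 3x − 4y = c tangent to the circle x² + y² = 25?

c = −25 or c = 25

Tangency holds when the distance from the centre (0, 0) to the line equals the radius 5:
|3·0 − 4·0 − c| / √25 = 5
|c| = 5·5, so c = 25 or c = −25.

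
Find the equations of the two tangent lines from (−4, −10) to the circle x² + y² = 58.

Write the tangent as mx − y + (−10 − m·(−4)) = 0 and set its distance from the centre to √58:
[m·(4) − (10)]² = 58(m² + 1)
21m² + 40m − 21 = 0, so m = −7/3 or m = 3/7.
With m = −7/3: 7x + 3y = −58. With m = 3/7: 3x − 7y = 58.

7x + 3y = −58 and 3x − 7y = 58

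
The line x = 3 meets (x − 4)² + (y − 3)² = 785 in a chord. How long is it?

The line gives x = 3. Substituting into the circle:
y² − 6y − 775 = 0
y = 31 or y = −25, giving (3, 31) and (3, −25).
Chord length = distance between (3, 31) and (3, −25) = √3136 = 56.

56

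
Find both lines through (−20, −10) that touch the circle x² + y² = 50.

Write the tangent as mx − y + (−10 − m·(−20)) = 0 and set its distance from the centre to 5√2:
(20m − (10))² = 50(m² + 1)
7m² − 8m + 1 = 0, so m = 1/7 or m = 1.
Through (−20, −10) these give x − 7y = 50 and x − y = −10.

x − 7y = 50 and x − y = −10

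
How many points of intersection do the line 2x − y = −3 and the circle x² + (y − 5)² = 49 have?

Substituting the line into the circle gives 5x² − 8x − 45 = 0.
Discriminant = (−8)² − 4·5·(−45) = 964 > 0.
Two real roots: the line is a secant.

2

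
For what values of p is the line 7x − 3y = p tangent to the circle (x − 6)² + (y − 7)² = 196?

p = 21 ± 14√58

The line touches the circle iff its distance from (6, 7) is 14:
|7·6 − 3·7 − p| / √58 = 14
|p − (21)| = 14√58.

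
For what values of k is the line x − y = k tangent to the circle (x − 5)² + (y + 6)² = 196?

k = 11 ± 14√2

Tangency holds when the distance from the centre (5, −6) to the line equals the radius 14:
|1·5 − 1·(−6) − k| / √2 = 14
|k − (11)| = 14√2.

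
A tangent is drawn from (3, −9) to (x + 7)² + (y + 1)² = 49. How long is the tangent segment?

√115

The centre is (−7, −1) and r = 7. The square of the distance from P to the centre is 100 + 64 = 164.
By the tangent–radius right angle, tangent length = √(|PO|² − r²) = √115.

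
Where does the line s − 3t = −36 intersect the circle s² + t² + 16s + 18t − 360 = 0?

From the line, t = (36 + s)/3. Substituting:
10s² + 270s = 0  ⟹  s² + 27s = 0
s = 0 or s = −27, giving (0, 12) and (−27, 3).

(−27, 3) and (0, 12)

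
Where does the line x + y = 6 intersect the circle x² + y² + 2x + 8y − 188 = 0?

(−4, 10) and (13, −7)

From the line, y = −x + 6. Substituting:
2x² − 18x − 104 = 0  ⟹  x² − 9x − 52 = 0
x = 13 or x = −4, giving (13, −7) and (−4, 10).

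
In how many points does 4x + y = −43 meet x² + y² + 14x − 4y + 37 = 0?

0

Substituting the line into the circle gives 17x² + 374x + 2058 = 0.
Δ = 139876 − 139944 = −68.
No real roots: the line does not meet the circle.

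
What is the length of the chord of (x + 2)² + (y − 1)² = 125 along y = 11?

From the line, y = 11. Substituting:
x² + 4x − 21 = 0
x = 3 or x = −7, giving (3, 11) and (−7, 11).
Chord length = distance between (3, 11) and (−7, 11) = √100 = 10.

10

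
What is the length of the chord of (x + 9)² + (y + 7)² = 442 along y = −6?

42

Centre (−9, −7), r² = 442. Perpendicular distance d from centre to line = |−1| / √1 = 1.
Chord = 2√(r² − d²) = 2·√(441) = 42.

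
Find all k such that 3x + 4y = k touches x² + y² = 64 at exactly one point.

The line touches the circle iff its distance from (0, 0) is 8:
|3·0 + 4·0 − k| / √25 = 8
|k| = 8·5, so k = 40 or k = −40.

k = −40 or k = 40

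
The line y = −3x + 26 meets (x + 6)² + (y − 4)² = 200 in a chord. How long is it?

4√10

Express y = −3x + 26 and substitute into the circle:
10x² − 120x + 320 = 0  ⟹  x² − 12x + 32 = 0
x = 8 or x = 4, giving (8, 2) and (4, 14).
Chord length = distance between (8, 2) and (4, 14) = √160 = 4√10.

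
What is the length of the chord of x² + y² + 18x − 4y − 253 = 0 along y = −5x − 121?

The distance from (−9, 2) to the line is 78/√26, and r² = 338.
Half the chord is √(r² − d²) = √(104), so the full chord is 4√26.

4√26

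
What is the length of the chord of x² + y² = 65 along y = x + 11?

Centre (0, 0), r² = 65. Perpendicular distance d from centre to line = |11| / √2 = 11/√2.
Chord = 2√(r² − d²) = 2·√(9/2) = 3√2.

3√2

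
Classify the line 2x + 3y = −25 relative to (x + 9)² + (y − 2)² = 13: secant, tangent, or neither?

tangent

d² = (2·(−9) + 3·2 − (−25))²/13 = 13; r² = 13.
Since d² = r², the line is tangent.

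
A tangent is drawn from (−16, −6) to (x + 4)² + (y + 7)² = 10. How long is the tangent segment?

Centre (−4, −7), r² = 10. |PO|² = (−12)² + (1)² = 145.
Power of the point: PT² = |PO|² − r² = 135, so PT = 3√15.

3√15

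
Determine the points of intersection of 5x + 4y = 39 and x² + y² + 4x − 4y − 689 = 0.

(−13, 26) and (19, −14)

Express y = (39 − 5x)/4 and substitute into the circle:
41x² − 246x − 10127 = 0  ⟹  x² − 6x − 247 = 0
x = 19 or x = −13, giving (19, −14) and (−13, 26).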